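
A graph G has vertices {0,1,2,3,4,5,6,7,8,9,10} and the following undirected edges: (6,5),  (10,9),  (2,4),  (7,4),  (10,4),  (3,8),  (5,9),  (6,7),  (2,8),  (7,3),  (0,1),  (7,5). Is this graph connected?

Component: {0, 1}
Component: {2, 3, 4, 5, 6, 7, 8, 9, 10}
No edge joins these 2 groups, so the graph is disconnected.

No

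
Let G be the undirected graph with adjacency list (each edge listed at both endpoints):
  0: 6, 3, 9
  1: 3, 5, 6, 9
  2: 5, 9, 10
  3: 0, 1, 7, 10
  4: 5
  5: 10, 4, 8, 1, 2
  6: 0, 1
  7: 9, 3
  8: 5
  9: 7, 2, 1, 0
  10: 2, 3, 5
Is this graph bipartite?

The cycle 5-2-10-5 has length 3, which is odd, so the graph is not bipartite.

No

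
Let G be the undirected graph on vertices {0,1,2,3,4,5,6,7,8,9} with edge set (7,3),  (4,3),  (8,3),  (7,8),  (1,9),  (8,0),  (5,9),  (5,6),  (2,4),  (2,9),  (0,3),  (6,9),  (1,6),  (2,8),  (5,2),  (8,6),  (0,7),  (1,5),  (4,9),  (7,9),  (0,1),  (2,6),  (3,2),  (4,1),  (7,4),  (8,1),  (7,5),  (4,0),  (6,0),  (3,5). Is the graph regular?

Degrees: 0:6, 1:6, 2:6, 3:6, 4:6, 5:6, 6:6, 7:6, 8:6, 9:6
Every vertex has degree 6, so the graph is 6-regular.

Yes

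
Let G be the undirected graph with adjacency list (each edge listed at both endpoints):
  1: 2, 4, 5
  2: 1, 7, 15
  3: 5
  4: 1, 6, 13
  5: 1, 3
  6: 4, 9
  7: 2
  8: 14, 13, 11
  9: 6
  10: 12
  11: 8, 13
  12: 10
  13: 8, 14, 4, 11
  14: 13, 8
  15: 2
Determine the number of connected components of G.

2

Component: {10, 12}
Component: {1, 2, 3, 4, 5, 6, 7, 8, 9, 11, 13, 14, 15}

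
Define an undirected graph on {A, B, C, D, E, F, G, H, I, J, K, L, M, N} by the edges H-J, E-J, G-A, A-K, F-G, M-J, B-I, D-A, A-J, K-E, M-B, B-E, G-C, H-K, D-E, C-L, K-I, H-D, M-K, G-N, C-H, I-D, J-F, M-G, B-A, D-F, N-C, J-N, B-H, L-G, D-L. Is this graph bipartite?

G-C-N-G is an odd cycle (length 3), and a bipartite graph can contain only even cycles.

No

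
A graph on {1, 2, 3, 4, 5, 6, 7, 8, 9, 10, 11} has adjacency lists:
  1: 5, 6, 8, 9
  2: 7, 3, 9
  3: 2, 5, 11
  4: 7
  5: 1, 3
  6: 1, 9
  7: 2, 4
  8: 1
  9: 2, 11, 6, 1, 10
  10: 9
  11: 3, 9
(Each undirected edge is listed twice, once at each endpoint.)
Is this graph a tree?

|V| = 11, |E| = 13.
A tree on 11 vertices has exactly 10 edges; this graph has 13, so it contains a cycle and is not a tree.

No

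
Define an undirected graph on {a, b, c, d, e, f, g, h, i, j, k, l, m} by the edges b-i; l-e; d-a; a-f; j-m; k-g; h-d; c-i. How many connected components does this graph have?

5

Component: {e, l}
Component: {g, k}
Component: {j, m}
Component: {b, c, i}
Component: {a, d, f, h}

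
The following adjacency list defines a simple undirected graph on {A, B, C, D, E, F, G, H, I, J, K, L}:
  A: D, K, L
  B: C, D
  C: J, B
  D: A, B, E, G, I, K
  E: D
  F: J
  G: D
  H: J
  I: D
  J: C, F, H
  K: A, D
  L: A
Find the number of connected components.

Component: {A, B, C, D, E, F, G, H, I, J, K, L}

1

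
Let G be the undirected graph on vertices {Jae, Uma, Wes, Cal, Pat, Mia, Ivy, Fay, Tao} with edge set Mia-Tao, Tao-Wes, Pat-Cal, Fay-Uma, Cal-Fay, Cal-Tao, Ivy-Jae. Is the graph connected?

Component: {Jae, Ivy}
Component: {Uma, Wes, Cal, Pat, Mia, Fay, Tao}
No edge joins these 2 groups, so the graph is disconnected.

No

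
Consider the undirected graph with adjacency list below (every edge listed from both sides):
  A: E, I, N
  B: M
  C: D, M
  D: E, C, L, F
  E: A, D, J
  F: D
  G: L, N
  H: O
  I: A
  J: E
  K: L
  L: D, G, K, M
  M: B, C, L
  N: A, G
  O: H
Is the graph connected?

Component: {H, O}
Component: {A, B, C, D, E, F, G, I, J, K, L, M, N}
No edge joins these 2 groups, so the graph is disconnected.

No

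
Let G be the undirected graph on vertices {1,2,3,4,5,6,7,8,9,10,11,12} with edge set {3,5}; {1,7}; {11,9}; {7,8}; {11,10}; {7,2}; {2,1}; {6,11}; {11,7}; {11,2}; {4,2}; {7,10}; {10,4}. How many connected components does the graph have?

Component: {12}
Component: {3, 5}
Component: {1, 2, 4, 6, 7, 8, 9, 10, 11}

3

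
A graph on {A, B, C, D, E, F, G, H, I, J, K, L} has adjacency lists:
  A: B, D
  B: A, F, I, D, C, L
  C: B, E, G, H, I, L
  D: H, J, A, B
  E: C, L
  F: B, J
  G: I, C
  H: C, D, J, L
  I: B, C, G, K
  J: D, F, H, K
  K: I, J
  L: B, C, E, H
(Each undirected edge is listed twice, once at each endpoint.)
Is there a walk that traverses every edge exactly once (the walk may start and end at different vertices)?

Degrees: A:2, B:6, C:6, D:4, E:2, F:2, G:2, H:4, I:4, J:4, K:2, L:4
Odd-degree vertices: none (0 total).
The non-isolated vertices are connected and exactly 0 have odd degree, so an Eulerian trail exists.

Yes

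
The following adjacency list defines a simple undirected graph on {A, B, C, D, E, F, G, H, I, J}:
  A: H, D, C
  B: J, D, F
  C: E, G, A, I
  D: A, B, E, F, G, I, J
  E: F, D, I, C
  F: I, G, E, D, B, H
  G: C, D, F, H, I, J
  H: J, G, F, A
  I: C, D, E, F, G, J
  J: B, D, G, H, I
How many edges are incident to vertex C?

Neighbors of C: A, E, G, I.

4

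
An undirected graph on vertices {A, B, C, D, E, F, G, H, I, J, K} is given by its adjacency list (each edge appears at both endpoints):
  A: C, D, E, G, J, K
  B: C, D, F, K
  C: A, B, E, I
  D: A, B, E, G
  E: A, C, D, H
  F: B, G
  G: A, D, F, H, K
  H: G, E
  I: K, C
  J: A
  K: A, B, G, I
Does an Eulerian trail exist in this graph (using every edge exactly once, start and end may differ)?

Yes

Degrees: A:6, B:4, C:4, D:4, E:4, F:2, G:5, H:2, I:2, J:1, K:4
Odd-degree vertices: G, J (2 total).
The non-isolated vertices are connected and exactly 2 have odd degree, so an Eulerian trail exists (from G to J).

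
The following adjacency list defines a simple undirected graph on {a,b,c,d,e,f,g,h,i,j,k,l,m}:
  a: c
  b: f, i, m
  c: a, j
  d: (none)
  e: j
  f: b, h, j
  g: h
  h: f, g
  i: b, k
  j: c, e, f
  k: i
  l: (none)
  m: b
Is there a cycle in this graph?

|V| = 13, |E| = 10, number of components = 3.
A forest on 13 vertices with 3 components has exactly 10 edges, which matches — so no cycle.

No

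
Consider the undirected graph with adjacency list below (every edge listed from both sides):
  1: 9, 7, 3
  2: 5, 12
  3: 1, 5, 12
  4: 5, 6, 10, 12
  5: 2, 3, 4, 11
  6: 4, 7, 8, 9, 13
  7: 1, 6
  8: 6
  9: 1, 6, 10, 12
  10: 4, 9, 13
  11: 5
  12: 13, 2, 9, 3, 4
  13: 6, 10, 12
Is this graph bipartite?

Color {2, 3, 4, 7, 8, 9, 11, 13} black and {1, 5, 6, 10, 12} white. No edge joins two same-colored vertices, so the graph is bipartite.

Yes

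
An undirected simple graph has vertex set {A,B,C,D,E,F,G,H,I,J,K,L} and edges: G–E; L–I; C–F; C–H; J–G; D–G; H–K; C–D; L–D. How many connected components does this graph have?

3

Component: {A}
Component: {B}
Component: {C, D, E, F, G, H, I, J, K, L}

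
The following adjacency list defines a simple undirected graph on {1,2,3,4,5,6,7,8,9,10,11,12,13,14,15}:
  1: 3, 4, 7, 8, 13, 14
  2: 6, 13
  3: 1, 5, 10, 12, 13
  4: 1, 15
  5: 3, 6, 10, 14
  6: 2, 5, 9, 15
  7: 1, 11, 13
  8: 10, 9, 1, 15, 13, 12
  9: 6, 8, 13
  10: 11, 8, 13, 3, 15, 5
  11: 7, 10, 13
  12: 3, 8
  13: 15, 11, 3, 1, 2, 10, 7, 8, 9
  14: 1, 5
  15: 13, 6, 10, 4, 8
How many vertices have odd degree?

6

Degrees: 1:6, 2:2, 3:5, 4:2, 5:4, 6:4, 7:3, 8:6, 9:3, 10:6, 11:3, 12:2, 13:9, 14:2, 15:5
Odd-degree vertices: 3, 7, 9, 11, 13, 15.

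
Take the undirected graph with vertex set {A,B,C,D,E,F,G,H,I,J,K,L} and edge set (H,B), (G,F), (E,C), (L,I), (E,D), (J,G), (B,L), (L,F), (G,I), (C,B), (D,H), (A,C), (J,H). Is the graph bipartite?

B-C-E-D-H-B is an odd cycle (length 5), and a bipartite graph can contain only even cycles.

No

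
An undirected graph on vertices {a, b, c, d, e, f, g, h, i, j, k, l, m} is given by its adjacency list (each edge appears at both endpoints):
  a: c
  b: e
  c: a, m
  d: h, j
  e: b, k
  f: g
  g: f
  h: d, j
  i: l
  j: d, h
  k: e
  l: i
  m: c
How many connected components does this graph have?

Component: {f, g}
Component: {i, l}
Component: {a, c, m}
Component: {b, e, k}
Component: {d, h, j}

5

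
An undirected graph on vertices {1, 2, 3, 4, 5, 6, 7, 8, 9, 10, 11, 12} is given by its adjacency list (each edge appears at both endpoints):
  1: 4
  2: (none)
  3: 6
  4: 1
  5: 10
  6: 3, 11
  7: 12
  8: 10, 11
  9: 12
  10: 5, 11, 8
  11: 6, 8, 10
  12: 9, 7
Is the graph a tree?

|V| = 12, |E| = 9.
It is not connected, so it is not a tree.

No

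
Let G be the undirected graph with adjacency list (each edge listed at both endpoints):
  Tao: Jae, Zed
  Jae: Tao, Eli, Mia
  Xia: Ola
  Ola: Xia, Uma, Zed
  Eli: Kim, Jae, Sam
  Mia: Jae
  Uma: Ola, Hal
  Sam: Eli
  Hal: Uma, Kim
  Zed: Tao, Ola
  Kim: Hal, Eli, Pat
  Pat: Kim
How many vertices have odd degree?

Degrees: Tao:2, Jae:3, Xia:1, Ola:3, Eli:3, Mia:1, Uma:2, Sam:1, Hal:2, Zed:2, Kim:3, Pat:1
Odd-degree vertices: Jae, Xia, Ola, Eli, Mia, Sam, Kim, Pat.

8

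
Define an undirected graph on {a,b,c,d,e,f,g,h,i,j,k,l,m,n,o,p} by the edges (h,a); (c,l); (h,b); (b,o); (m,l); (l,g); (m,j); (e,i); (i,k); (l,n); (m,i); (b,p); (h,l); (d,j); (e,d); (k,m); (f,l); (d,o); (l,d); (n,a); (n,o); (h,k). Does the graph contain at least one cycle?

|V| = 16, |E| = 22, number of components = 1.
Since 22 > 16 - 1, a cycle must exist; for instance a-h-l-n-a.

Yes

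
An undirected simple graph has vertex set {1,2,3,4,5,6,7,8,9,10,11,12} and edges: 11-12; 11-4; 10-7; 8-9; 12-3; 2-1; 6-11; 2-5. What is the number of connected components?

4

Component: {7, 10}
Component: {8, 9}
Component: {1, 2, 5}
Component: {3, 4, 6, 11, 12}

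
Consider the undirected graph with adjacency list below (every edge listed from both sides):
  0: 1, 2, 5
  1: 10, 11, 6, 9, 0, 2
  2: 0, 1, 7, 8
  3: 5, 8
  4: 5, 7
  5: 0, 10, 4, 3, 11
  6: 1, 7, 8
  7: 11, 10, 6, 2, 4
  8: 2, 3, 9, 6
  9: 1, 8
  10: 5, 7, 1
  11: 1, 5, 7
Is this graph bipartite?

No

2-0-1-2 is an odd cycle (length 3), and a bipartite graph can contain only even cycles.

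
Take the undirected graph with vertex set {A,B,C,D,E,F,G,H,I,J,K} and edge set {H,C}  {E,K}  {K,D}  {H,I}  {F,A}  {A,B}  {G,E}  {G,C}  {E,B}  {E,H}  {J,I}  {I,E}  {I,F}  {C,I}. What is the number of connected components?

Component: {A, B, C, D, E, F, G, H, I, J, K}

1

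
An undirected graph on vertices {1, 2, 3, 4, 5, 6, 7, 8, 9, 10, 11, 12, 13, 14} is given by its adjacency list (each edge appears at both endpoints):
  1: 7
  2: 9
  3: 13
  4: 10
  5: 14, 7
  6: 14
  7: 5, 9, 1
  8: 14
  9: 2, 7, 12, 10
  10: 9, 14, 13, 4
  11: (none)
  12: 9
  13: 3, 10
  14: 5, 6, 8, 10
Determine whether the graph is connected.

Component: {11}
Component: {1, 2, 3, 4, 5, 6, 7, 8, 9, 10, 12, 13, 14}
There are 2 separate components, so the graph is not connected.

No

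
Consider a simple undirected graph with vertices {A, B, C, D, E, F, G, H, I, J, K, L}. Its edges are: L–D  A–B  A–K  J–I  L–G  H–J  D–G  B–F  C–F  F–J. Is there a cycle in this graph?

Yes

|V| = 12, |E| = 10, number of components = 3.
One cycle is D-L-G-D.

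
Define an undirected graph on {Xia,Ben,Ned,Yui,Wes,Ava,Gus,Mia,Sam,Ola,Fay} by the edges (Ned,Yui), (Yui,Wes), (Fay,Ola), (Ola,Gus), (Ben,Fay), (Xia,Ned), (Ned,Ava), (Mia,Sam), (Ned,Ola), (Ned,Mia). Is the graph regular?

No

Degrees: Xia:1, Ben:1, Ned:5, Yui:2, Wes:1, Ava:1, Gus:1, Mia:2, Sam:1, Ola:3, Fay:2
Degrees are not all equal (e.g. deg(Xia)=1 but deg(Ned)=5); not regular.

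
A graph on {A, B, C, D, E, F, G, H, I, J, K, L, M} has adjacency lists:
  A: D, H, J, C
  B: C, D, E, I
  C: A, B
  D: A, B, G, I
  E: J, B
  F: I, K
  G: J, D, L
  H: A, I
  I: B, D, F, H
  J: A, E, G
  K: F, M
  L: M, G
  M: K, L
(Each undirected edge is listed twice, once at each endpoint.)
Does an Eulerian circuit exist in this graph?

No

Degrees: A:4, B:4, C:2, D:4, E:2, F:2, G:3, H:2, I:4, J:3, K:2, L:2, M:2
Vertices with odd degree: G, J. An Eulerian circuit requires all degrees even.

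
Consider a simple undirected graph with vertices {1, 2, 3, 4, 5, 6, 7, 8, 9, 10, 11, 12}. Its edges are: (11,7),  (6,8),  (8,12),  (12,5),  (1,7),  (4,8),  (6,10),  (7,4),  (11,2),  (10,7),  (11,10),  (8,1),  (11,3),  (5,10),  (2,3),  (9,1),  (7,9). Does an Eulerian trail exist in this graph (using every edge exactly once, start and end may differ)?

Degrees: 1:3, 2:2, 3:2, 4:2, 5:2, 6:2, 7:5, 8:4, 9:2, 10:4, 11:4, 12:2
Odd-degree vertices: 1, 7 (2 total).
With 2 odd-degree vertices and all edges in one connected piece, an Eulerian trail exists (from 1 to 7).

Yes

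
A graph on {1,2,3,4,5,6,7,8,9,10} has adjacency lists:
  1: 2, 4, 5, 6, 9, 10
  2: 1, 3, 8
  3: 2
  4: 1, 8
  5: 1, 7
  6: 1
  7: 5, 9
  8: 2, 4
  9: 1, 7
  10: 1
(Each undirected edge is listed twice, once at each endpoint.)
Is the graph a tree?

The graph has 10 vertices and 11 edges.
Connected but with 11 > 9 edges, so it has a cycle and is not a tree.

No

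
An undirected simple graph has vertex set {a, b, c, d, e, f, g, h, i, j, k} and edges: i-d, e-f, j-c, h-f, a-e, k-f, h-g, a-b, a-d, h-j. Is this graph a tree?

Yes

The graph has 11 vertices and 10 edges.
Connected and |E| = |V| - 1, which characterizes a tree.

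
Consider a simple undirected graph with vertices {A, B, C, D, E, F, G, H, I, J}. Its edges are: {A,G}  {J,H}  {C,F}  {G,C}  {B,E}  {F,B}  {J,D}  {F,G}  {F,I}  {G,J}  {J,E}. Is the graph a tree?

No

|V| = 10, |E| = 11.
A tree on 10 vertices has exactly 9 edges; this graph has 11, so it contains a cycle and is not a tree.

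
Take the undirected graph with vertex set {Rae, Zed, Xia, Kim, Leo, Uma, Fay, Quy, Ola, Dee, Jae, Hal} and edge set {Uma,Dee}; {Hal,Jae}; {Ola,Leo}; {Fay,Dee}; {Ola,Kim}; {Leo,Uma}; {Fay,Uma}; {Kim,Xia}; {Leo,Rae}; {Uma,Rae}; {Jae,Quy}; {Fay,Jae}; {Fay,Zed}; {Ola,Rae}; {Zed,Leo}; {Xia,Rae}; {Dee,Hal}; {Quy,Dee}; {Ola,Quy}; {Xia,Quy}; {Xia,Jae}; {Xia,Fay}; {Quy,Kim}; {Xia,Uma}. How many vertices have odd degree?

4

Degrees: Rae:4, Zed:2, Xia:6, Kim:3, Leo:4, Uma:5, Fay:5, Quy:5, Ola:4, Dee:4, Jae:4, Hal:2
Odd-degree vertices: Kim, Uma, Fay, Quy.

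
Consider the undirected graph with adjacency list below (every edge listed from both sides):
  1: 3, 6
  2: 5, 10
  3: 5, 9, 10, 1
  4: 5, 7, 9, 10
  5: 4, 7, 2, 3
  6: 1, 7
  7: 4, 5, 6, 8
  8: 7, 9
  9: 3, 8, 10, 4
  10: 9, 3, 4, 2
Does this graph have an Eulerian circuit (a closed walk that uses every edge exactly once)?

Degrees: 1:2, 2:2, 3:4, 4:4, 5:4, 6:2, 7:4, 8:2, 9:4, 10:4
All degrees are even and the non-isolated vertices are connected — an Eulerian circuit exists.

Yes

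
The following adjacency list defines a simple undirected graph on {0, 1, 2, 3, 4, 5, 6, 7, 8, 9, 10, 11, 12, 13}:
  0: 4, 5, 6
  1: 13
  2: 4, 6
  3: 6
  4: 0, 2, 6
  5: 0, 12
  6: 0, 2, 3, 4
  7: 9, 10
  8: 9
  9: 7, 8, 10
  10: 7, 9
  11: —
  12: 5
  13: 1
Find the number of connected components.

4

Component: {11}
Component: {1, 13}
Component: {7, 8, 9, 10}
Component: {0, 2, 3, 4, 5, 6, 12}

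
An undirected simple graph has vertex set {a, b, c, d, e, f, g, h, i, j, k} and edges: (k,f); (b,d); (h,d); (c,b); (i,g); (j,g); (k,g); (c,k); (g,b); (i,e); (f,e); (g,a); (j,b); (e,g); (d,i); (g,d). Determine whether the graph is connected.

Yes

A breadth-first search from a visits a, g, b, e, j, i, k, d, c, f, h — all 11 vertices — so the graph is connected.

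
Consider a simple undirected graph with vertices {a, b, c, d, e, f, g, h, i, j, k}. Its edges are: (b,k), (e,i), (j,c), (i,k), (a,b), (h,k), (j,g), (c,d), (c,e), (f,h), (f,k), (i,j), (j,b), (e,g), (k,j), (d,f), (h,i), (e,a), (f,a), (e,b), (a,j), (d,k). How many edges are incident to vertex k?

6

Neighbors of k: b, d, f, h, i, j.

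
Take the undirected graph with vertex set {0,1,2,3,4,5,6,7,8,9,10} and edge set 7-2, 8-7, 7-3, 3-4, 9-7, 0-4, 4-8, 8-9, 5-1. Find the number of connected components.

4

Component: {6}
Component: {10}
Component: {1, 5}
Component: {0, 2, 3, 4, 7, 8, 9}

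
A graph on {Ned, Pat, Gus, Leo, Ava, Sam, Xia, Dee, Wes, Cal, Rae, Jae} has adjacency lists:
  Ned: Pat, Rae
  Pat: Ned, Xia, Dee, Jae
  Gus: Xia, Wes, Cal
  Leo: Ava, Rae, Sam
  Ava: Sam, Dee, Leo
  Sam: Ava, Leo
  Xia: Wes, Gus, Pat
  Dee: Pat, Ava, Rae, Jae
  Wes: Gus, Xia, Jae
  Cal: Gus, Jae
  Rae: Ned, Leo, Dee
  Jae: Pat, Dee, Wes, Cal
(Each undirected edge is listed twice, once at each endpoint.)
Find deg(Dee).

Neighbors of Dee: Pat, Ava, Rae, Jae.

4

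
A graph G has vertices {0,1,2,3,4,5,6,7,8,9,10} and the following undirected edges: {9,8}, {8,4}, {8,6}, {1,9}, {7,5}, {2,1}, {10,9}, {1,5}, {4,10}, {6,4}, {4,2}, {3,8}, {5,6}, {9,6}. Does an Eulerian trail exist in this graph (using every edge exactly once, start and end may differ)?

Degrees: 0:0, 1:3, 2:2, 3:1, 4:4, 5:3, 6:4, 7:1, 8:4, 9:4, 10:2
Odd-degree vertices: 1, 3, 5, 7 (4 total).
An Eulerian trail requires 0 or 2 odd-degree vertices; here there are 4.

No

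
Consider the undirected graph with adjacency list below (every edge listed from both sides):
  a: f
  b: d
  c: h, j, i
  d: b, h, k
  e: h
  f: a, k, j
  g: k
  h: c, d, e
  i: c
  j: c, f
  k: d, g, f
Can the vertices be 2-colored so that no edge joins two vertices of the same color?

A valid 2-coloring puts {c, d, e, f, g} on one side and {a, b, h, i, j, k} on the other; every edge crosses between the two sides.

Yes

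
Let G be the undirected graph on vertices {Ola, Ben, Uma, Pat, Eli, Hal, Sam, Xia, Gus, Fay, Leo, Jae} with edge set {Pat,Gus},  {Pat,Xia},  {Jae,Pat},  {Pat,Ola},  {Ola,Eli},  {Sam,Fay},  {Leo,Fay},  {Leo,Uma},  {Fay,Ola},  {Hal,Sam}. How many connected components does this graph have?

Component: {Ben}
Component: {Ola, Uma, Pat, Eli, Hal, Sam, Xia, Gus, Fay, Leo, Jae}

2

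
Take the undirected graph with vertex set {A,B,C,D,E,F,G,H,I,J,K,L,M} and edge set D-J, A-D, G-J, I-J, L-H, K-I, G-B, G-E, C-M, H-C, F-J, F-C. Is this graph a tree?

The graph has 13 vertices and 12 edges.
It is connected with exactly 12 edges, hence acyclic — it is a tree.

Yes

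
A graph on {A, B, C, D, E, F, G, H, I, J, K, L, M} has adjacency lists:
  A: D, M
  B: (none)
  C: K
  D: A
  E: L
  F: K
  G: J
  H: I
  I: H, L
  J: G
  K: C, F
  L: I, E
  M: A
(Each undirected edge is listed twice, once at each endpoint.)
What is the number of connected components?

Component: {B}
Component: {G, J}
Component: {A, D, M}
Component: {C, F, K}
Component: {E, H, I, L}

5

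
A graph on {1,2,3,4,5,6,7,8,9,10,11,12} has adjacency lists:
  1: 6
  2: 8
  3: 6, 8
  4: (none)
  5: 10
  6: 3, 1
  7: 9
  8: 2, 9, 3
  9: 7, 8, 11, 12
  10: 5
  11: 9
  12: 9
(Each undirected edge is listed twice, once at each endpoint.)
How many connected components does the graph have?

3

Component: {4}
Component: {5, 10}
Component: {1, 2, 3, 6, 7, 8, 9, 11, 12}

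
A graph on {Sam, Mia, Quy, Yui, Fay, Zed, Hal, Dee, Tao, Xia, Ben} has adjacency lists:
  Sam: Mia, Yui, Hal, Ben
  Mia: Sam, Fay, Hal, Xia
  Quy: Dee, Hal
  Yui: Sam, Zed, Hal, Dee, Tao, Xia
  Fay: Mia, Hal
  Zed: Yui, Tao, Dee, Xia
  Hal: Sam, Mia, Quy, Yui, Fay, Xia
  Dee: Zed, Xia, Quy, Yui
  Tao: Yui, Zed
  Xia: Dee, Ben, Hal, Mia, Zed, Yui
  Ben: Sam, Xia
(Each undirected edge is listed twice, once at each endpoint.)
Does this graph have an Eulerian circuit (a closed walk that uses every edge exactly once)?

Yes

Degrees: Sam:4, Mia:4, Quy:2, Yui:6, Fay:2, Zed:4, Hal:6, Dee:4, Tao:2, Xia:6, Ben:2
Every vertex has even degree and the edges form a single connected piece, so an Eulerian circuit exists.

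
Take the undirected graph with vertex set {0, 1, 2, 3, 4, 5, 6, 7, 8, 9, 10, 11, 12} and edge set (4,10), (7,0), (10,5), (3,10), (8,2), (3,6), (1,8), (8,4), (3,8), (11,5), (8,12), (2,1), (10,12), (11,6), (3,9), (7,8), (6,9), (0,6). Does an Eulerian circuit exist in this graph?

Degrees: 0:2, 1:2, 2:2, 3:4, 4:2, 5:2, 6:4, 7:2, 8:6, 9:2, 10:4, 11:2, 12:2
All degrees are even and the non-isolated vertices are connected — an Eulerian circuit exists.

Yes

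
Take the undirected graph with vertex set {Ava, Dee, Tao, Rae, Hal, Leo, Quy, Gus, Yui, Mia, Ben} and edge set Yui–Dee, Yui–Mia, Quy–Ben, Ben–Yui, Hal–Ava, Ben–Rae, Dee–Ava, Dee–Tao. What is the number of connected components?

3

Component: {Leo}
Component: {Gus}
Component: {Ava, Dee, Tao, Rae, Hal, Quy, Yui, Mia, Ben}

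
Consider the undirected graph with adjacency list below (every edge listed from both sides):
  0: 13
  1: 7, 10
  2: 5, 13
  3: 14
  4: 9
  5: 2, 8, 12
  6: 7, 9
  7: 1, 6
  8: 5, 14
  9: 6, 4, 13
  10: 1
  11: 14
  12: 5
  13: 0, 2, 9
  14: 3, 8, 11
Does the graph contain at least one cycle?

|V| = 15, |E| = 14, number of components = 1.
A forest on 15 vertices with 1 component has exactly 14 edges, which matches — so no cycle.

No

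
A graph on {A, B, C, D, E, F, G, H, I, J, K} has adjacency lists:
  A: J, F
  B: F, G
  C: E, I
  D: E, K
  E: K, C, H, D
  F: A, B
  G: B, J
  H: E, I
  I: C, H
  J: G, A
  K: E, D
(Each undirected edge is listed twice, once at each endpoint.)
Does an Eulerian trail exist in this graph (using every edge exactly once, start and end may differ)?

Degrees: A:2, B:2, C:2, D:2, E:4, F:2, G:2, H:2, I:2, J:2, K:2
Odd-degree vertices: none (0 total).
The edges lie in more than one component, so no single trail can cover them all.

No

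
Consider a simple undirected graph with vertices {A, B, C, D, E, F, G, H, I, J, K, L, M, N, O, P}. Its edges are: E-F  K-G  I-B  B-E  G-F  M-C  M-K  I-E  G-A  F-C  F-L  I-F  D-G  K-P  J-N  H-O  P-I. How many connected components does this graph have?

Component: {H, O}
Component: {J, N}
Component: {A, B, C, D, E, F, G, I, K, L, M, P}

3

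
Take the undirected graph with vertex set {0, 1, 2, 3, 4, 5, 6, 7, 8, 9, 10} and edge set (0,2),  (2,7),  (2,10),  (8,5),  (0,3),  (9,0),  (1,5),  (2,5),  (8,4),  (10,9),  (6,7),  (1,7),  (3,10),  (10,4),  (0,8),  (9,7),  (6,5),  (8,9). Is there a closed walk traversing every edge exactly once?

Yes

Degrees: 0:4, 1:2, 2:4, 3:2, 4:2, 5:4, 6:2, 7:4, 8:4, 9:4, 10:4
All degrees are even and the non-isolated vertices are connected — an Eulerian circuit exists.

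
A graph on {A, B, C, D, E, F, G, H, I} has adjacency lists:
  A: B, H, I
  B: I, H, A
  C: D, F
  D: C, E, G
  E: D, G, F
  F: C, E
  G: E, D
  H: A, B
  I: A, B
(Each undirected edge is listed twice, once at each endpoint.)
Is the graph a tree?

The graph has 9 vertices and 11 edges.
It is not connected, so it is not a tree.

No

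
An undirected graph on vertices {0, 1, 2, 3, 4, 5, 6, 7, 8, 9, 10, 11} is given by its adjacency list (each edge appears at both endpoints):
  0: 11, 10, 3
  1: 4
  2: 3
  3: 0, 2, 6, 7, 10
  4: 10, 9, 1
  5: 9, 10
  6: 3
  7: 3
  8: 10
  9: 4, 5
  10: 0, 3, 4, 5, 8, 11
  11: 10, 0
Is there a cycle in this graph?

Yes

The graph has 12 vertices, 14 edges, and 1 connected component.
Since 14 > 12 - 1, a cycle must exist; for instance 10-4-9-5-10.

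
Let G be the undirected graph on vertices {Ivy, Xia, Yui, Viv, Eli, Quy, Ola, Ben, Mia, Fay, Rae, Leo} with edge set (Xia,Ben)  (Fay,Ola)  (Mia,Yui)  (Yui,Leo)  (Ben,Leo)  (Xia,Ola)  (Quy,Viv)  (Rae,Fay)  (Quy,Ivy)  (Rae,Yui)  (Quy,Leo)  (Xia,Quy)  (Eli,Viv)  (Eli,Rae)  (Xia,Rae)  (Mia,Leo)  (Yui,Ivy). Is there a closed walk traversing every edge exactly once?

Yes

Degrees: Ivy:2, Xia:4, Yui:4, Viv:2, Eli:2, Quy:4, Ola:2, Ben:2, Mia:2, Fay:2, Rae:4, Leo:4
All degrees are even and the non-isolated vertices are connected — an Eulerian circuit exists.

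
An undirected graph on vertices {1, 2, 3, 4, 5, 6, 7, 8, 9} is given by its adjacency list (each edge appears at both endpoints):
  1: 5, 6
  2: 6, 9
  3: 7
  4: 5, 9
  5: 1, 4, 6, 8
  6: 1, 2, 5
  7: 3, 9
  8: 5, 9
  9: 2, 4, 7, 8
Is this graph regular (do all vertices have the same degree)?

Degrees: 1:2, 2:2, 3:1, 4:2, 5:4, 6:3, 7:2, 8:2, 9:4
Vertex 3 has degree 1 while 5 has degree 4, so the graph is not regular.

No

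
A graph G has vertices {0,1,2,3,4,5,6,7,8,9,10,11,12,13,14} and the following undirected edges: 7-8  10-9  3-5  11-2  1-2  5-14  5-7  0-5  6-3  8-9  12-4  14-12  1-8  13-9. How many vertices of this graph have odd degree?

Degrees: 0:1, 1:2, 2:2, 3:2, 4:1, 5:4, 6:1, 7:2, 8:3, 9:3, 10:1, 11:1, 12:2, 13:1, 14:2
Odd-degree vertices: 0, 4, 6, 8, 9, 10, 11, 13.

8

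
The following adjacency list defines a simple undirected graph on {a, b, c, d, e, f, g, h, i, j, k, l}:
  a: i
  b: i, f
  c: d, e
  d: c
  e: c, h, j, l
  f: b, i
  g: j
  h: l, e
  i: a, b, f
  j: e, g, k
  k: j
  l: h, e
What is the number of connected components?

2

Component: {a, b, f, i}
Component: {c, d, e, g, h, j, k, l}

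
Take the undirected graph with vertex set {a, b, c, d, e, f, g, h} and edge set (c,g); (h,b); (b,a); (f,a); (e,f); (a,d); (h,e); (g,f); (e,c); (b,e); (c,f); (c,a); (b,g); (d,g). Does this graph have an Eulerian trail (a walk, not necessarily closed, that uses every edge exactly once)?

Degrees: a:4, b:4, c:4, d:2, e:4, f:4, g:4, h:2
Odd-degree vertices: none (0 total).
With 0 odd-degree vertices and all edges in one connected piece, an Eulerian trail exists.

Yes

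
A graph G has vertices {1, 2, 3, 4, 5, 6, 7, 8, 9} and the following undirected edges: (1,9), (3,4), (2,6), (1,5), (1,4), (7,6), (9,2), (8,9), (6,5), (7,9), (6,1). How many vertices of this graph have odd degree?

Degrees: 1:4, 2:2, 3:1, 4:2, 5:2, 6:4, 7:2, 8:1, 9:4
Odd-degree vertices: 3, 8.

2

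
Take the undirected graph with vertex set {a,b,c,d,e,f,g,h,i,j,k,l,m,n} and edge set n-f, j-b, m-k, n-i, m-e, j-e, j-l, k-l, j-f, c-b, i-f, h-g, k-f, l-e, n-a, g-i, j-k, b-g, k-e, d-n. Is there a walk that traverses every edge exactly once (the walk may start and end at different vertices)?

Degrees: a:1, b:3, c:1, d:1, e:4, f:4, g:3, h:1, i:3, j:5, k:5, l:3, m:2, n:4
Odd-degree vertices: a, b, c, d, g, h, i, j, k, l (10 total).
An Eulerian trail requires 0 or 2 odd-degree vertices; here there are 10.

No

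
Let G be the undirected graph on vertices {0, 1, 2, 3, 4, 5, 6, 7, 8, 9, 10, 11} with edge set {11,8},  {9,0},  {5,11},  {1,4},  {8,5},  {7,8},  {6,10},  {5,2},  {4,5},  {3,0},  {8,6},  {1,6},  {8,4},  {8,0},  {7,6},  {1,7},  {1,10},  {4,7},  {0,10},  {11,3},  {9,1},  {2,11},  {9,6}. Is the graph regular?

No

Degrees: 0:4, 1:5, 2:2, 3:2, 4:4, 5:4, 6:5, 7:4, 8:6, 9:3, 10:3, 11:4
Degrees are not all equal (e.g. deg(2)=2 but deg(8)=6); not regular.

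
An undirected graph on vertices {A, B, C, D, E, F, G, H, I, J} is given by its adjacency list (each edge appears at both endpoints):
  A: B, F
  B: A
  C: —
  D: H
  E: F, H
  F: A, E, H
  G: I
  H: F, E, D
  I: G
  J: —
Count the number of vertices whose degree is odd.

Degrees: A:2, B:1, C:0, D:1, E:2, F:3, G:1, H:3, I:1, J:0
Odd-degree vertices: B, D, F, G, H, I.

6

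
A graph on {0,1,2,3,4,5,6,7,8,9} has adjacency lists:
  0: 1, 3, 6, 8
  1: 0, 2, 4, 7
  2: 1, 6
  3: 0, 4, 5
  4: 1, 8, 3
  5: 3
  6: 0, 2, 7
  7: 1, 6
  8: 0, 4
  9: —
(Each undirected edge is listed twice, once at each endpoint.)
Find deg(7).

Neighbors of 7: 1, 6.

2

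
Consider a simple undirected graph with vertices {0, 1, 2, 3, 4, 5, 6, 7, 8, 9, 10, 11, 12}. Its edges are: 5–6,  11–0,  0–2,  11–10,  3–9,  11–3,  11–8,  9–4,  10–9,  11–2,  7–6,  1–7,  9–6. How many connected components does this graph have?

Component: {12}
Component: {0, 1, 2, 3, 4, 5, 6, 7, 8, 9, 10, 11}

2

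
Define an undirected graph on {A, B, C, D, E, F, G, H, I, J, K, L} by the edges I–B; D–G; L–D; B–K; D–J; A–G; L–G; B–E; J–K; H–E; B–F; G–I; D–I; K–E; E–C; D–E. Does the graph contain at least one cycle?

The graph has 12 vertices, 16 edges, and 1 connected component.
One cycle is D-E-B-K-J-D.

Yes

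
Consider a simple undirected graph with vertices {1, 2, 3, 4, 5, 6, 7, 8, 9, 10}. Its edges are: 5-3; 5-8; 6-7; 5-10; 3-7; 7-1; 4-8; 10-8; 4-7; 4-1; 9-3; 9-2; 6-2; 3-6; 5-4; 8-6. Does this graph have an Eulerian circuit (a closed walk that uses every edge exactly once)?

Yes

Degrees: 1:2, 2:2, 3:4, 4:4, 5:4, 6:4, 7:4, 8:4, 9:2, 10:2
All degrees are even and the non-isolated vertices are connected — an Eulerian circuit exists.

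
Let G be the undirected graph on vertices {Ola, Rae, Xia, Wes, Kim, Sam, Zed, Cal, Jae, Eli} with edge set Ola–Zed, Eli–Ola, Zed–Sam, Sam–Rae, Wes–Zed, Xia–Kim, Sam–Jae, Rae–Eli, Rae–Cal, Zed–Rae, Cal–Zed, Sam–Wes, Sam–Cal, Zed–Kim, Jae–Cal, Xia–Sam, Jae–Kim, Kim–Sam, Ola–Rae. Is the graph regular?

Degrees: Ola:3, Rae:5, Xia:2, Wes:2, Kim:4, Sam:7, Zed:6, Cal:4, Jae:3, Eli:2
Degrees are not all equal (e.g. deg(Xia)=2 but deg(Sam)=7); not regular.

No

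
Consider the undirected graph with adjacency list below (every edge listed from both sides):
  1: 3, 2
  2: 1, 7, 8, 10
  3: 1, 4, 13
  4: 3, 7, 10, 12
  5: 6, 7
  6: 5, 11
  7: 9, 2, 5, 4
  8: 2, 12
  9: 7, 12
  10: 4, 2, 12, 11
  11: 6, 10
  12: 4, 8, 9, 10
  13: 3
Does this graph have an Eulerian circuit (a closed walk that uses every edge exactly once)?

Degrees: 1:2, 2:4, 3:3, 4:4, 5:2, 6:2, 7:4, 8:2, 9:2, 10:4, 11:2, 12:4, 13:1
3, 13 have odd degree; an Eulerian circuit needs every degree to be even, so none exists.

No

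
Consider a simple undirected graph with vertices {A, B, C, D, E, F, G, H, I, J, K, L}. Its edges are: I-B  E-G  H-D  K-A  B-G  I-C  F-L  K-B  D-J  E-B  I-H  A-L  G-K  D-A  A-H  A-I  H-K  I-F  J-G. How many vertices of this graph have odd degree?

4

Degrees: A:5, B:4, C:1, D:3, E:2, F:2, G:4, H:4, I:5, J:2, K:4, L:2
Odd-degree vertices: A, C, D, I.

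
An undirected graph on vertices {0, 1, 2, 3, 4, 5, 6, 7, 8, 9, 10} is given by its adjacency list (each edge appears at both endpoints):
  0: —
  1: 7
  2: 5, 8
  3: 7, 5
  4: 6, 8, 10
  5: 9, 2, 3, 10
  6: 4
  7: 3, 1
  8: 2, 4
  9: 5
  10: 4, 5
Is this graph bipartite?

No

The cycle 5-2-8-4-10-5 has length 5, which is odd, so the graph is not bipartite.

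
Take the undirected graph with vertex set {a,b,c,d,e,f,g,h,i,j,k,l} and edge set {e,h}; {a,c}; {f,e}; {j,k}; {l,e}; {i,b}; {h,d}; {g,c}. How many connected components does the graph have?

4

Component: {b, i}
Component: {j, k}
Component: {a, c, g}
Component: {d, e, f, h, l}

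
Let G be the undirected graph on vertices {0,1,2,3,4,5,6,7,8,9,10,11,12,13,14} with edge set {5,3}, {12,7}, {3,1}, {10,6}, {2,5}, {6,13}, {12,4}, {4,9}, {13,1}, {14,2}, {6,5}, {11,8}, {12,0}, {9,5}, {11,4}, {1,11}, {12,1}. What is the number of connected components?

Component: {0, 1, 2, 3, 4, 5, 6, 7, 8, 9, 10, 11, 12, 13, 14}

1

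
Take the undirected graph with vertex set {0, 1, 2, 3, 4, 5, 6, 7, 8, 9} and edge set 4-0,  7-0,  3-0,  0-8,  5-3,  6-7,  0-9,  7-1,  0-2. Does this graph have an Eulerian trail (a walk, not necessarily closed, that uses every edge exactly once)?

Degrees: 0:6, 1:1, 2:1, 3:2, 4:1, 5:1, 6:1, 7:3, 8:1, 9:1
Odd-degree vertices: 1, 2, 4, 5, 6, 7, 8, 9 (8 total).
With 8 odd-degree vertices (more than two), no single trail can use every edge.

No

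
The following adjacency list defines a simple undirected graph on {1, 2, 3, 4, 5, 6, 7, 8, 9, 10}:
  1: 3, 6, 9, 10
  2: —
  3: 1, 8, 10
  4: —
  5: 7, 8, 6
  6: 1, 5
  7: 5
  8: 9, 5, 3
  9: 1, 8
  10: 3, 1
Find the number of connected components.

Component: {2}
Component: {4}
Component: {1, 3, 5, 6, 7, 8, 9, 10}

3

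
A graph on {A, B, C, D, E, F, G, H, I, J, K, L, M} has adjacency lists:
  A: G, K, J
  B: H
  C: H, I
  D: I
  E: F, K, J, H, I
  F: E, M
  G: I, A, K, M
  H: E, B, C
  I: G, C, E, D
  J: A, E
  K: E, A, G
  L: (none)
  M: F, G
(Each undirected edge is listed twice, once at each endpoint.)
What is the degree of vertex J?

2

Neighbors of J: A, E.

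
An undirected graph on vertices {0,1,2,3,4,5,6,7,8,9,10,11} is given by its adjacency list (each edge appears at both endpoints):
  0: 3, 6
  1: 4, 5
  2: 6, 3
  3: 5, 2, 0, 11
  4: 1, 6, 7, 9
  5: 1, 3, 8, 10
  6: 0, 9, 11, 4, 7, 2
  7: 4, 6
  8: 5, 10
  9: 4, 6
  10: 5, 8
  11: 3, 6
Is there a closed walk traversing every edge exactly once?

Degrees: 0:2, 1:2, 2:2, 3:4, 4:4, 5:4, 6:6, 7:2, 8:2, 9:2, 10:2, 11:2
All degrees are even and the non-isolated vertices are connected — an Eulerian circuit exists.

Yes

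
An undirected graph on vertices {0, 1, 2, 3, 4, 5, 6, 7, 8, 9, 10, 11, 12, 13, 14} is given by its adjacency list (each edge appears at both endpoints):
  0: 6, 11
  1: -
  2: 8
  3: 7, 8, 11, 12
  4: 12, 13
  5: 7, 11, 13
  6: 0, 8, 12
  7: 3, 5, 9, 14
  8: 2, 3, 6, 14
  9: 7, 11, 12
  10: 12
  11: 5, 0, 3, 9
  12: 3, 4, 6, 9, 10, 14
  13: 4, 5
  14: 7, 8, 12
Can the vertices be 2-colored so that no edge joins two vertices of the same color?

6-0-11-3-8-6 is an odd cycle (length 5), and a bipartite graph can contain only even cycles.

No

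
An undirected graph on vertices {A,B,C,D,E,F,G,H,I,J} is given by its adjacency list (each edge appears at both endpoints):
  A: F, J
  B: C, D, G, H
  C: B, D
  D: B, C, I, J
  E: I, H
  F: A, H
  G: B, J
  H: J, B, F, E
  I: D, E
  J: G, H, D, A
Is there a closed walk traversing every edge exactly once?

Yes

Degrees: A:2, B:4, C:2, D:4, E:2, F:2, G:2, H:4, I:2, J:4
All degrees are even and the non-isolated vertices are connected — an Eulerian circuit exists.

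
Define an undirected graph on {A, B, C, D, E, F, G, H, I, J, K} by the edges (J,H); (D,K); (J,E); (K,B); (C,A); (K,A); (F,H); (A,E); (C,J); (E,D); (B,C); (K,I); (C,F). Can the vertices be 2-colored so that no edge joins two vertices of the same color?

Yes

A valid 2-coloring puts {C, E, G, H, K} on one side and {A, B, D, F, I, J} on the other; every edge crosses between the two sides.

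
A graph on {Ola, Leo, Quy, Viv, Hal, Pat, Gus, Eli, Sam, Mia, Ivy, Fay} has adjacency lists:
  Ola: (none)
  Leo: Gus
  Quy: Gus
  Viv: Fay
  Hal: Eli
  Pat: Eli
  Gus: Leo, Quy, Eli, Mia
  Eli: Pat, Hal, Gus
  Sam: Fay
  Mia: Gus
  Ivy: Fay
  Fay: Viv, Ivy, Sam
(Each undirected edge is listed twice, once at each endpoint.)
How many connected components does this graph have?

3

Component: {Ola}
Component: {Viv, Sam, Ivy, Fay}
Component: {Leo, Quy, Hal, Pat, Gus, Eli, Mia}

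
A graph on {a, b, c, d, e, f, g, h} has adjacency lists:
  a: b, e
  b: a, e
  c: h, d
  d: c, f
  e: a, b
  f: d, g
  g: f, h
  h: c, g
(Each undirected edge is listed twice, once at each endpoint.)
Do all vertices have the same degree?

Degrees: a:2, b:2, c:2, d:2, e:2, f:2, g:2, h:2
All degrees equal 2; the graph is regular.

Yes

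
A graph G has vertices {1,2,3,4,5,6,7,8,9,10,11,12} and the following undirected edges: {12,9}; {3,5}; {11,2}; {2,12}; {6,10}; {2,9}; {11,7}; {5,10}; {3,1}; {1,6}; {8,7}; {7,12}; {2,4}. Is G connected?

Component: {1, 3, 5, 6, 10}
Component: {2, 4, 7, 8, 9, 11, 12}
There are 2 separate components, so the graph is not connected.

No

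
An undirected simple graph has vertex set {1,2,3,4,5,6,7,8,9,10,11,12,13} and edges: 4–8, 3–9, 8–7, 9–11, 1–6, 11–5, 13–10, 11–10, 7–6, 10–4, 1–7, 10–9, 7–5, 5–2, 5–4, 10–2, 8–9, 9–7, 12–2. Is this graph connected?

A breadth-first search from 1 visits 1, 6, 7, 5, 9, 8, 11, 2, 4, 10, 3, 12, 13 — all 13 vertices — so the graph is connected.

Yes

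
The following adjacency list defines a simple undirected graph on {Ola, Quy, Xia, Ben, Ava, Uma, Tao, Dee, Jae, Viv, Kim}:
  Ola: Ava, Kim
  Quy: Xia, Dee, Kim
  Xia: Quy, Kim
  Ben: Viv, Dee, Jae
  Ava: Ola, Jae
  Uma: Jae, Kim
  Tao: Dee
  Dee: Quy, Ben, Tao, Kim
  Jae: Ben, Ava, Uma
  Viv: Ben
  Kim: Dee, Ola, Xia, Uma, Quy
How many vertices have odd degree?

Degrees: Ola:2, Quy:3, Xia:2, Ben:3, Ava:2, Uma:2, Tao:1, Dee:4, Jae:3, Viv:1, Kim:5
Odd-degree vertices: Quy, Ben, Tao, Jae, Viv, Kim.

6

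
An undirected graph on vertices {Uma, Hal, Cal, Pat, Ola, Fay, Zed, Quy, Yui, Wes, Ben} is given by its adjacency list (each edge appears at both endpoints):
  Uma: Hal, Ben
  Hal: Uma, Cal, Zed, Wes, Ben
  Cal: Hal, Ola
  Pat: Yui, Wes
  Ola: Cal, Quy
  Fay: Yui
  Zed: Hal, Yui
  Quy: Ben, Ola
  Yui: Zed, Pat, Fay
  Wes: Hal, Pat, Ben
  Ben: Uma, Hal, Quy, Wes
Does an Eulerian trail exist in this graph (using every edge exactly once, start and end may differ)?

Degrees: Uma:2, Hal:5, Cal:2, Pat:2, Ola:2, Fay:1, Zed:2, Quy:2, Yui:3, Wes:3, Ben:4
Odd-degree vertices: Hal, Fay, Yui, Wes (4 total).
An Eulerian trail requires 0 or 2 odd-degree vertices; here there are 4.

No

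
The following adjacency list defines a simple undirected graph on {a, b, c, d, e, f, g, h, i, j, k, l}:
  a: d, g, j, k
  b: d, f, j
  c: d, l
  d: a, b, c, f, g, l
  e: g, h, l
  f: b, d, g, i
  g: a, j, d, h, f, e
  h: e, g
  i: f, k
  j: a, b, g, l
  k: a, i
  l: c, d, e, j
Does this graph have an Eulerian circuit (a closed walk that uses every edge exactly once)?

No

Degrees: a:4, b:3, c:2, d:6, e:3, f:4, g:6, h:2, i:2, j:4, k:2, l:4
Vertices with odd degree: b, e. An Eulerian circuit requires all degrees even.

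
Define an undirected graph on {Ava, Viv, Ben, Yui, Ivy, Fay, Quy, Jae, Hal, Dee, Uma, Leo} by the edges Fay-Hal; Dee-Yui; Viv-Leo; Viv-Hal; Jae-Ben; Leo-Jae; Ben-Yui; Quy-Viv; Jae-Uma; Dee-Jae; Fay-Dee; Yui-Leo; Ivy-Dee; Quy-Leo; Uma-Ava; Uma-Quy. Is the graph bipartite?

Quy-Viv-Leo-Quy is an odd cycle (length 3), and a bipartite graph can contain only even cycles.

No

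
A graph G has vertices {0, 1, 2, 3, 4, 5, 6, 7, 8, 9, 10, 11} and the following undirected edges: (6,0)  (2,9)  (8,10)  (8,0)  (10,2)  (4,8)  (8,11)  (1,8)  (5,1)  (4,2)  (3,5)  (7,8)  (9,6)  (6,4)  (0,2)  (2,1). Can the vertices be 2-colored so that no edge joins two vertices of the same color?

Yes

Partition the vertices as {2, 5, 6, 8} vs {0, 1, 3, 4, 7, 9, 10, 11}. Each listed edge has one endpoint in each part, so the graph is bipartite.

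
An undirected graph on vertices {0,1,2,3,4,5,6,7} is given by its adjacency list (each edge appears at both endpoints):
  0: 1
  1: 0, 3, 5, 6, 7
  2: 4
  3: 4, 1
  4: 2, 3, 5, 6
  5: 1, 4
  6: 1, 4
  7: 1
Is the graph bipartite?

Yes

Partition the vertices as {1, 4} vs {0, 2, 3, 5, 6, 7}. Each listed edge has one endpoint in each part, so the graph is bipartite.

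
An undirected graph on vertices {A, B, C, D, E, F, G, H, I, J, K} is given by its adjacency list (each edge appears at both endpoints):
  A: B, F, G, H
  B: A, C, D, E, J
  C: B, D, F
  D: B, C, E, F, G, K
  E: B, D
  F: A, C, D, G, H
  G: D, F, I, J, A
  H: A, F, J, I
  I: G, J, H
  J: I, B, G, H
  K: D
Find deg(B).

Neighbors of B: A, C, D, E, J.

5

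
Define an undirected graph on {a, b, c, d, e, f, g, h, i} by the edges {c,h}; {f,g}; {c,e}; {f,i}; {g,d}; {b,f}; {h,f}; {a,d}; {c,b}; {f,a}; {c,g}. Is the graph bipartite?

Color {c, d, f} black and {a, b, e, g, h, i} white. No edge joins two same-colored vertices, so the graph is bipartite.

Yes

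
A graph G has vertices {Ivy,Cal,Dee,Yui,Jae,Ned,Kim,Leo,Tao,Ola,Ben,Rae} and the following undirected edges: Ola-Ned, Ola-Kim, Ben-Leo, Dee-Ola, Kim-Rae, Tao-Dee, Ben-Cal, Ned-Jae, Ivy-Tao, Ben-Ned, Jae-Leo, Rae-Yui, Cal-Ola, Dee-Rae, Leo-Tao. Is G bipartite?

Yes

A valid 2-coloring puts {Jae, Tao, Ola, Ben, Rae} on one side and {Ivy, Cal, Dee, Yui, Ned, Kim, Leo} on the other; every edge crosses between the two sides.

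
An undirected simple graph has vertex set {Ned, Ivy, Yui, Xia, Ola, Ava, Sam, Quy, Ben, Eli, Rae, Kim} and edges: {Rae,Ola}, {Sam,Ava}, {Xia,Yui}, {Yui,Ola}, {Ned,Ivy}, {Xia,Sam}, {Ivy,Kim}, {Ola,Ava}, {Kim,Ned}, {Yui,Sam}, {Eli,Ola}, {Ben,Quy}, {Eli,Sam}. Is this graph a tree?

No

The graph has 12 vertices and 13 edges.
It is not connected, so it is not a tree.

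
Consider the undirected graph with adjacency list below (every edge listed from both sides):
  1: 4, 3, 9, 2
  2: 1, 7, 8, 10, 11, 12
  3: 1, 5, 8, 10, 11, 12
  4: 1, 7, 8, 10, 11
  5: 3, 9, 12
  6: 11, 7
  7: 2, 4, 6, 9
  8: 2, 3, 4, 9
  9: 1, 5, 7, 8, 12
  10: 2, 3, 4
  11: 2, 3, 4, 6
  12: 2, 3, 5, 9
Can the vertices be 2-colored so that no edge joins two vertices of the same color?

No

The cycle 3-5-12-3 has length 3, which is odd, so the graph is not bipartite.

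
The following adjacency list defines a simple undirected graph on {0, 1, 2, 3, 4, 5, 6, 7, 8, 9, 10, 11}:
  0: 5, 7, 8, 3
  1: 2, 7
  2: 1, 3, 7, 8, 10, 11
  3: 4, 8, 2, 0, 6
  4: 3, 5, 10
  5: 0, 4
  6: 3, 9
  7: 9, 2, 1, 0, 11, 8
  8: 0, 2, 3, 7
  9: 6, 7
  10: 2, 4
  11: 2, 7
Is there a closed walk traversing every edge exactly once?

No

Degrees: 0:4, 1:2, 2:6, 3:5, 4:3, 5:2, 6:2, 7:6, 8:4, 9:2, 10:2, 11:2
Vertices with odd degree: 3, 4. An Eulerian circuit requires all degrees even.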